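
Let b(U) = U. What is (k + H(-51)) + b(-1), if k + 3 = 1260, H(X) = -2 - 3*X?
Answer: 1407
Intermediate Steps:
k = 1257 (k = -3 + 1260 = 1257)
(k + H(-51)) + b(-1) = (1257 + (-2 - 3*(-51))) - 1 = (1257 + (-2 + 153)) - 1 = (1257 + 151) - 1 = 1408 - 1 = 1407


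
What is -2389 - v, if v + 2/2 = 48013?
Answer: -50401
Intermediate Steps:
v = 48012 (v = -1 + 48013 = 48012)
-2389 - v = -2389 - 1*48012 = -2389 - 48012 = -50401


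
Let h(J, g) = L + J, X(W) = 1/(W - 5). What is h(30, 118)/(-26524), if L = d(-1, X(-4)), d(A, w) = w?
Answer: -269/238716 ≈ -0.0011269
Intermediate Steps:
X(W) = 1/(-5 + W)
L = -1/9 (L = 1/(-5 - 4) = 1/(-9) = -1/9 ≈ -0.11111)
h(J, g) = -1/9 + J
h(30, 118)/(-26524) = (-1/9 + 30)/(-26524) = (269/9)*(-1/26524) = -269/238716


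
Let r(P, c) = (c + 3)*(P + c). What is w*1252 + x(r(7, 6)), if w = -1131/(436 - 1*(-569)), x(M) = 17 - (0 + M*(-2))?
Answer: -387919/335 ≈ -1158.0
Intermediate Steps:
r(P, c) = (3 + c)*(P + c)
x(M) = 17 + 2*M (x(M) = 17 - (0 - 2*M) = 17 - (-2)*M = 17 + 2*M)
w = -377/335 (w = -1131/(436 + 569) = -1131/1005 = -1131*1/1005 = -377/335 ≈ -1.1254)
w*1252 + x(r(7, 6)) = -377/335*1252 + (17 + 2*(6**2 + 3*7 + 3*6 + 7*6)) = -472004/335 + (17 + 2*(36 + 21 + 18 + 42)) = -472004/335 + (17 + 2*117) = -472004/335 + (17 + 234) = -472004/335 + 251 = -387919/335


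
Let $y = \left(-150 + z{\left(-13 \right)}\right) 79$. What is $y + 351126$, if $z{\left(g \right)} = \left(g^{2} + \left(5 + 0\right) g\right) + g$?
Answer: $346465$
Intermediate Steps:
$z{\left(g \right)} = g^{2} + 6 g$ ($z{\left(g \right)} = \left(g^{2} + 5 g\right) + g = g^{2} + 6 g$)
$y = -4661$ ($y = \left(-150 - 13 \left(6 - 13\right)\right) 79 = \left(-150 - -91\right) 79 = \left(-150 + 91\right) 79 = \left(-59\right) 79 = -4661$)
$y + 351126 = -4661 + 351126 = 346465$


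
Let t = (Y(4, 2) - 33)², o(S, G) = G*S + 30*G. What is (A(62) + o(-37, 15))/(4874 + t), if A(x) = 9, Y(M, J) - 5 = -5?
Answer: -96/5963 ≈ -0.016099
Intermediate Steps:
Y(M, J) = 0 (Y(M, J) = 5 - 5 = 0)
o(S, G) = 30*G + G*S
t = 1089 (t = (0 - 33)² = (-33)² = 1089)
(A(62) + o(-37, 15))/(4874 + t) = (9 + 15*(30 - 37))/(4874 + 1089) = (9 + 15*(-7))/5963 = (9 - 105)*(1/5963) = -96*1/5963 = -96/5963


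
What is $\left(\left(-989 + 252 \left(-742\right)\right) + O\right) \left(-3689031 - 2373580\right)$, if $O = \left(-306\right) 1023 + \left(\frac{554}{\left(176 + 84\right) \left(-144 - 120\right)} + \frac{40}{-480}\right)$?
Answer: $\frac{104244781344835427}{34320} \approx 3.0374 \cdot 10^{12}$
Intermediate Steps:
$O = - \frac{10743467297}{34320}$ ($O = -313038 + \left(\frac{554}{260 \left(-264\right)} + 40 \left(- \frac{1}{480}\right)\right) = -313038 - \left(\frac{1}{12} - \frac{554}{-68640}\right) = -313038 + \left(554 \left(- \frac{1}{68640}\right) - \frac{1}{12}\right) = -313038 - \frac{3137}{34320} = - \frac{10743467297}{34320} \approx -3.1304 \cdot 10^{5}$)
$\left(\left(-989 + 252 \left(-742\right)\right) + O\right) \left(-3689031 - 2373580\right) = \left(\left(-989 + 252 \left(-742\right)\right) - \frac{10743467297}{34320}\right) \left(-3689031 - 2373580\right) = \left(\left(-989 - 186984\right) - \frac{10743467297}{34320}\right) \left(-6062611\right) = \left(-187973 - \frac{10743467297}{34320}\right) \left(-6062611\right) = \left(- \frac{17194700657}{34320}\right) \left(-6062611\right) = \frac{104244781344835427}{34320}$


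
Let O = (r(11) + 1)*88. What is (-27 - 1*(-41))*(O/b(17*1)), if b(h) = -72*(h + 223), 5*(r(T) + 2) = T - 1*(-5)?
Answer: -847/5400 ≈ -0.15685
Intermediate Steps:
r(T) = -1 + T/5 (r(T) = -2 + (T - 1*(-5))/5 = -2 + (T + 5)/5 = -2 + (5 + T)/5 = -2 + (1 + T/5) = -1 + T/5)
b(h) = -16056 - 72*h (b(h) = -72*(223 + h) = -16056 - 72*h)
O = 968/5 (O = ((-1 + (1/5)*11) + 1)*88 = ((-1 + 11/5) + 1)*88 = (6/5 + 1)*88 = (11/5)*88 = 968/5 ≈ 193.60)
(-27 - 1*(-41))*(O/b(17*1)) = (-27 - 1*(-41))*(968/(5*(-16056 - 1224))) = (-27 + 41)*(968/(5*(-16056 - 72*17))) = 14*(968/(5*(-16056 - 1224))) = 14*((968/5)/(-17280)) = 14*((968/5)*(-1/17280)) = 14*(-121/10800) = -847/5400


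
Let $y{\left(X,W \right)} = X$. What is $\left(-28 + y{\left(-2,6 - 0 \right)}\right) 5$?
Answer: $-150$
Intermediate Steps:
$\left(-28 + y{\left(-2,6 - 0 \right)}\right) 5 = \left(-28 - 2\right) 5 = \left(-30\right) 5 = -150$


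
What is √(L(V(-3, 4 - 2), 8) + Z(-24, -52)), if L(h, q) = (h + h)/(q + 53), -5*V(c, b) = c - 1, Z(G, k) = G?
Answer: 4*I*√139385/305 ≈ 4.8963*I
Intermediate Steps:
V(c, b) = ⅕ - c/5 (V(c, b) = -(c - 1)/5 = -(-1 + c)/5 = ⅕ - c/5)
L(h, q) = 2*h/(53 + q) (L(h, q) = (2*h)/(53 + q) = 2*h/(53 + q))
√(L(V(-3, 4 - 2), 8) + Z(-24, -52)) = √(2*(⅕ - ⅕*(-3))/(53 + 8) - 24) = √(2*(⅕ + ⅗)/61 - 24) = √(2*(⅘)*(1/61) - 24) = √(8/305 - 24) = √(-7312/305) = 4*I*√139385/305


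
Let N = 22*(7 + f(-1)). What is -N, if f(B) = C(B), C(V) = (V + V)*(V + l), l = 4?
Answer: -22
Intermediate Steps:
C(V) = 2*V*(4 + V) (C(V) = (V + V)*(V + 4) = (2*V)*(4 + V) = 2*V*(4 + V))
f(B) = 2*B*(4 + B)
N = 22 (N = 22*(7 + 2*(-1)*(4 - 1)) = 22*(7 + 2*(-1)*3) = 22*(7 - 6) = 22*1 = 22)
-N = -1*22 = -22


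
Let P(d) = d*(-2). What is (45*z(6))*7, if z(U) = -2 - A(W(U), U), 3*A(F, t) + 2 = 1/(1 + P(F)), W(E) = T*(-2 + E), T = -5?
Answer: -17325/41 ≈ -422.56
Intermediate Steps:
P(d) = -2*d
W(E) = 10 - 5*E (W(E) = -5*(-2 + E) = 10 - 5*E)
A(F, t) = -⅔ + 1/(3*(1 - 2*F))
z(U) = -2 - (-39 + 20*U)/(3*(19 - 10*U)) (z(U) = -2 - (1 - 4*(10 - 5*U))/(3*(-1 + 2*(10 - 5*U))) = -2 - (1 + (-40 + 20*U))/(3*(-1 + (20 - 10*U))) = -2 - (-39 + 20*U)/(3*(19 - 10*U)))
(45*z(6))*7 = (45*(5*(-15 + 8*6)/(3*(19 - 10*6))))*7 = (45*(5*(-15 + 48)/(3*(19 - 60))))*7 = (45*((5/3)*33/(-41)))*7 = (45*((5/3)*(-1/41)*33))*7 = (45*(-55/41))*7 = -2475/41*7 = -17325/41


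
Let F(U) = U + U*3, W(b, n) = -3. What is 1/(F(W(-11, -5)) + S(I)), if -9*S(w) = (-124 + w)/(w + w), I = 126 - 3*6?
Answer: -243/2914 ≈ -0.083390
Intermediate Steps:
F(U) = 4*U (F(U) = U + 3*U = 4*U)
I = 108 (I = 126 - 18 = 108)
S(w) = -(-124 + w)/(18*w) (S(w) = -(-124 + w)/(9*(w + w)) = -(-124 + w)/(9*(2*w)) = -(-124 + w)*1/(2*w)/9 = -(-124 + w)/(18*w))
1/(F(W(-11, -5)) + S(I)) = 1/(4*(-3) + (1/18)*(124 - 1*108)/108) = 1/(-12 + (1/18)*(1/108)*(124 - 108)) = 1/(-12 + (1/18)*(1/108)*16) = 1/(-12 + 2/243) = 1/(-2914/243) = -243/2914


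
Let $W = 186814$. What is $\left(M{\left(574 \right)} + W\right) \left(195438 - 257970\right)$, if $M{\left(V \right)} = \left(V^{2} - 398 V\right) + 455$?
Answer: $-18027537876$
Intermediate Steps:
$M{\left(V \right)} = 455 + V^{2} - 398 V$
$\left(M{\left(574 \right)} + W\right) \left(195438 - 257970\right) = \left(\left(455 + 574^{2} - 228452\right) + 186814\right) \left(195438 - 257970\right) = \left(\left(455 + 329476 - 228452\right) + 186814\right) \left(-62532\right) = \left(101479 + 186814\right) \left(-62532\right) = 288293 \left(-62532\right) = -18027537876$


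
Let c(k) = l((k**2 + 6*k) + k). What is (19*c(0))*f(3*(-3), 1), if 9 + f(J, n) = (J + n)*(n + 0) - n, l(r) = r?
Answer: 0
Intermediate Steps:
c(k) = k**2 + 7*k (c(k) = (k**2 + 6*k) + k = k**2 + 7*k)
f(J, n) = -9 - n + n*(J + n) (f(J, n) = -9 + ((J + n)*(n + 0) - n) = -9 + ((J + n)*n - n) = -9 + (n*(J + n) - n) = -9 + (-n + n*(J + n)) = -9 - n + n*(J + n))
(19*c(0))*f(3*(-3), 1) = (19*(0*(7 + 0)))*(-9 + 1**2 - 1*1 + (3*(-3))*1) = (19*(0*7))*(-9 + 1 - 1 - 9*1) = (19*0)*(-9 + 1 - 1 - 9) = 0*(-18) = 0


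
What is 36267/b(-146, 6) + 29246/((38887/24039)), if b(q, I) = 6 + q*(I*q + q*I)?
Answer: 59946270456947/3315738942 ≈ 18079.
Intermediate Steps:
b(q, I) = 6 + 2*I*q**2 (b(q, I) = 6 + q*(I*q + I*q) = 6 + q*(2*I*q) = 6 + 2*I*q**2)
36267/b(-146, 6) + 29246/((38887/24039)) = 36267/(6 + 2*6*(-146)**2) + 29246/((38887/24039)) = 36267/(6 + 2*6*21316) + 29246/((38887*(1/24039))) = 36267/(6 + 255792) + 29246/(38887/24039) = 36267/255798 + 29246*(24039/38887) = 36267*(1/255798) + 703044594/38887 = 12089/85266 + 703044594/38887 = 59946270456947/3315738942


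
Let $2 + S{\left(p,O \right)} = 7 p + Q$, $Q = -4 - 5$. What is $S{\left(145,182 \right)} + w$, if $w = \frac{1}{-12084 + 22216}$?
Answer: $\frac{10172529}{10132} \approx 1004.0$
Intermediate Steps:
$Q = -9$
$w = \frac{1}{10132} \approx 9.8697 \cdot 10^{-5}$
$S{\left(p,O \right)} = -11 + 7 p$ ($S{\left(p,O \right)} = -2 + \left(7 p - 9\right) = -2 + \left(-9 + 7 p\right) = -11 + 7 p$)
$S{\left(145,182 \right)} + w = \left(-11 + 7 \cdot 145\right) + \frac{1}{10132} = \left(-11 + 1015\right) + \frac{1}{10132} = 1004 + \frac{1}{10132} = \frac{10172529}{10132}$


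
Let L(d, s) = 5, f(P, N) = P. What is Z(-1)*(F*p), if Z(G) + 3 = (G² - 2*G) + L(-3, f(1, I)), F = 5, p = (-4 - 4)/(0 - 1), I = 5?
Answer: 200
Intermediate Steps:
p = 8 (p = -8/(-1) = -8*(-1) = 8)
Z(G) = 2 + G² - 2*G (Z(G) = -3 + ((G² - 2*G) + 5) = -3 + (5 + G² - 2*G) = 2 + G² - 2*G)
Z(-1)*(F*p) = (2 + (-1)² - 2*(-1))*(5*8) = (2 + 1 + 2)*40 = 5*40 = 200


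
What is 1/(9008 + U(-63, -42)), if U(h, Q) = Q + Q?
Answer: 1/8924 ≈ 0.00011206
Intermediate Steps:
U(h, Q) = 2*Q
1/(9008 + U(-63, -42)) = 1/(9008 + 2*(-42)) = 1/(9008 - 84) = 1/8924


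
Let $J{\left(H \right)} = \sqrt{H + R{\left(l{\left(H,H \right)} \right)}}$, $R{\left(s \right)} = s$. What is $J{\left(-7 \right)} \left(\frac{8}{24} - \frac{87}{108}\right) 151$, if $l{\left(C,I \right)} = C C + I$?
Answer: $- \frac{2567 \sqrt{35}}{36} \approx -421.85$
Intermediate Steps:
$l{\left(C,I \right)} = I + C^{2}$ ($l{\left(C,I \right)} = C^{2} + I = I + C^{2}$)
$J{\left(H \right)} = \sqrt{H^{2} + 2 H}$ ($J{\left(H \right)} = \sqrt{H + \left(H + H^{2}\right)} = \sqrt{H^{2} + 2 H}$)
$J{\left(-7 \right)} \left(\frac{8}{24} - \frac{87}{108}\right) 151 = \sqrt{- 7 \left(2 - 7\right)} \left(\frac{8}{24} - \frac{87}{108}\right) 151 = \sqrt{\left(-7\right) \left(-5\right)} \left(8 \cdot \frac{1}{24} - \frac{29}{36}\right) 151 = \sqrt{35} \left(\frac{1}{3} - \frac{29}{36}\right) 151 = \sqrt{35} \left(- \frac{17}{36}\right) 151 = - \frac{17 \sqrt{35}}{36} \cdot 151 = - \frac{2567 \sqrt{35}}{36}$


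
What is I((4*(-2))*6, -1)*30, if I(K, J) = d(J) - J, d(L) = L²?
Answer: 60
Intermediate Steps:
I(K, J) = J² - J
I((4*(-2))*6, -1)*30 = -(-1 - 1)*30 = -1*(-2)*30 = 2*30 = 60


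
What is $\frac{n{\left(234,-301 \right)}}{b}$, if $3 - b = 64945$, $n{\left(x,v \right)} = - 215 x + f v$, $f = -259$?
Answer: $- \frac{27649}{64942} \approx -0.42575$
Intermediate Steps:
$n{\left(x,v \right)} = - 259 v - 215 x$ ($n{\left(x,v \right)} = - 215 x - 259 v = - 259 v - 215 x$)
$b = -64942$ ($b = 3 - 64945 = -64942$)
$\frac{n{\left(234,-301 \right)}}{b} = \frac{\left(-259\right) \left(-301\right) - 50310}{-64942} = \left(77959 - 50310\right) \left(- \frac{1}{64942}\right) = 27649 \left(- \frac{1}{64942}\right) = - \frac{27649}{64942}$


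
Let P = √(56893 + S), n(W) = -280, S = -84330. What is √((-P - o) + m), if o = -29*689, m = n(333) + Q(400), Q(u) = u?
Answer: √(20101 - I*√27437) ≈ 141.78 - 0.5842*I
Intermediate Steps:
P = I*√27437 (P = √(56893 - 84330) = √(-27437) = I*√27437 ≈ 165.64*I)
m = 120 (m = -280 + 400 = 120)
o = -19981
√((-P - o) + m) = √((-I*√27437 - 1*(-19981)) + 120) = √((-I*√27437 + 19981) + 120) = √((19981 - I*√27437) + 120) = √(20101 - I*√27437)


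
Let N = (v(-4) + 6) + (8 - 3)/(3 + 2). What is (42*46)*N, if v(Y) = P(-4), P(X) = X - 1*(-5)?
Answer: 15456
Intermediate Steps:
P(X) = 5 + X (P(X) = X + 5 = 5 + X)
v(Y) = 1 (v(Y) = 5 - 4 = 1)
N = 8 (N = (1 + 6) + (8 - 3)/(3 + 2) = 7 + 5/5 = 7 + 5*(⅕) = 7 + 1 = 8)
(42*46)*N = (42*46)*8 = 1932*8 = 15456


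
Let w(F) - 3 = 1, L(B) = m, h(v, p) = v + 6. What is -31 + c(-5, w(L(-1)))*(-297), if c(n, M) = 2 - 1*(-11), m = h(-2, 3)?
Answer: -3892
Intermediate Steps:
h(v, p) = 6 + v
m = 4 (m = 6 - 2 = 4)
L(B) = 4
w(F) = 4 (w(F) = 3 + 1 = 4)
c(n, M) = 13 (c(n, M) = 2 + 11 = 13)
-31 + c(-5, w(L(-1)))*(-297) = -31 + 13*(-297) = -31 - 3861 = -3892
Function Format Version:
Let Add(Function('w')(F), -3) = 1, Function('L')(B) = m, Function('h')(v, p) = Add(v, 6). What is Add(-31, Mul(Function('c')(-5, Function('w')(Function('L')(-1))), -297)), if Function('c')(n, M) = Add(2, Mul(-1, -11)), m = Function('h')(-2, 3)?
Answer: -3892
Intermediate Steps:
Function('h')(v, p) = Add(6, v)
m = 4 (m = Add(6, -2) = 4)
Function('L')(B) = 4
Function('w')(F) = 4 (Function('w')(F) = Add(3, 1) = 4)
Function('c')(n, M) = 13 (Function('c')(n, M) = Add(2, 11) = 13)
Add(-31, Mul(Function('c')(-5, Function('w')(Function('L')(-1))), -297)) = Add(-31, Mul(13, -297)) = Add(-31, -3861) = -3892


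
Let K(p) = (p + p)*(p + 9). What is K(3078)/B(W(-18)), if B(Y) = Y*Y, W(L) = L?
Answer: 58653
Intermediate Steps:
B(Y) = Y²
K(p) = 2*p*(9 + p) (K(p) = (2*p)*(9 + p) = 2*p*(9 + p))
K(3078)/B(W(-18)) = (2*3078*(9 + 3078))/((-18)²) = (2*3078*3087)/324 = 19003572*(1/324) = 58653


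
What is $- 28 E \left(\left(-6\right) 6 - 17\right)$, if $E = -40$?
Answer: $-59360$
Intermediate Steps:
$- 28 E \left(\left(-6\right) 6 - 17\right) = \left(-28\right) \left(-40\right) \left(\left(-6\right) 6 - 17\right) = 1120 \left(-36 - 17\right) = 1120 \left(-53\right) = -59360$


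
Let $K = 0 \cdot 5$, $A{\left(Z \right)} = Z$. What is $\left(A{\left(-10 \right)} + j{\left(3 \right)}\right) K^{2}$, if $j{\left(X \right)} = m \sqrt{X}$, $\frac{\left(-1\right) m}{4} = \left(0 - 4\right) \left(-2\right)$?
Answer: $0$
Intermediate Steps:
$K = 0$
$m = -32$ ($m = - 4 \left(0 - 4\right) \left(-2\right) = - 4 \left(\left(-4\right) \left(-2\right)\right) = \left(-4\right) 8 = -32$)
$j{\left(X \right)} = - 32 \sqrt{X}$
$\left(A{\left(-10 \right)} + j{\left(3 \right)}\right) K^{2} = \left(-10 - 32 \sqrt{3}\right) 0^{2} = \left(-10 - 32 \sqrt{3}\right) 0 = 0$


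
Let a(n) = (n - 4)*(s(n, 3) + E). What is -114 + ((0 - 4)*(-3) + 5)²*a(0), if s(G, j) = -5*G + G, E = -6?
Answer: 6822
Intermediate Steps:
s(G, j) = -4*G
a(n) = (-6 - 4*n)*(-4 + n) (a(n) = (n - 4)*(-4*n - 6) = (-4 + n)*(-6 - 4*n) = (-6 - 4*n)*(-4 + n))
-114 + ((0 - 4)*(-3) + 5)²*a(0) = -114 + ((0 - 4)*(-3) + 5)²*(24 - 4*0² + 10*0) = -114 + (-4*(-3) + 5)²*(24 - 4*0 + 0) = -114 + (12 + 5)²*(24 + 0 + 0) = -114 + 17²*24 = -114 + 289*24 = -114 + 6936 = 6822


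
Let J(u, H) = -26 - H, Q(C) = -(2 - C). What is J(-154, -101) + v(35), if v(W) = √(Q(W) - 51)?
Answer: 75 + 3*I*√2 ≈ 75.0 + 4.2426*I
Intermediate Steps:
Q(C) = -2 + C
v(W) = √(-53 + W) (v(W) = √((-2 + W) - 51) = √(-53 + W))
J(-154, -101) + v(35) = (-26 - 1*(-101)) + √(-53 + 35) = (-26 + 101) + √(-18) = 75 + 3*I*√2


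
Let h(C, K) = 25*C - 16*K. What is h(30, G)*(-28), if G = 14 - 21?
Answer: -24136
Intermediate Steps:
G = -7
h(C, K) = -16*K + 25*C
h(30, G)*(-28) = (-16*(-7) + 25*30)*(-28) = (112 + 750)*(-28) = 862*(-28) = -24136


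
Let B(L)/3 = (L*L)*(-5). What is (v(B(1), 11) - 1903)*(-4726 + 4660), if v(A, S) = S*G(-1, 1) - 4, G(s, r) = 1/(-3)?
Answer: 126104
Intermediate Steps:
B(L) = -15*L**2 (B(L) = 3*((L*L)*(-5)) = 3*(L**2*(-5)) = 3*(-5*L**2) = -15*L**2)
G(s, r) = -1/3
v(A, S) = -4 - S/3 (v(A, S) = S*(-1/3) - 4 = -S/3 - 4 = -4 - S/3)
(v(B(1), 11) - 1903)*(-4726 + 4660) = ((-4 - 1/3*11) - 1903)*(-4726 + 4660) = ((-4 - 11/3) - 1903)*(-66) = (-23/3 - 1903)*(-66) = -5732/3*(-66) = 126104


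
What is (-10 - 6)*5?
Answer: -80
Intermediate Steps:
(-10 - 6)*5 = -16*5 = -80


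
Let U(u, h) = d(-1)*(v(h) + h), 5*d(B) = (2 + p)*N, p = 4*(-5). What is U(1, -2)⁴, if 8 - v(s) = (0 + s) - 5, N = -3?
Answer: 242855782416/625 ≈ 3.8857e+8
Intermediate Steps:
v(s) = 13 - s (v(s) = 8 - ((0 + s) - 5) = 8 - (s - 5) = 8 - (-5 + s) = 8 + (5 - s) = 13 - s)
p = -20
d(B) = 54/5 (d(B) = ((2 - 20)*(-3))/5 = (-18*(-3))/5 = (⅕)*54 = 54/5)
U(u, h) = 702/5 (U(u, h) = 54*((13 - h) + h)/5 = (54/5)*13 = 702/5)
U(1, -2)⁴ = (702/5)⁴ = 242855782416/625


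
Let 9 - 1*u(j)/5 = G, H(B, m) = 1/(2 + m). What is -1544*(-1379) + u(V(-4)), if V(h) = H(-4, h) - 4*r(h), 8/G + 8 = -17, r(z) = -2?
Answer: 10646113/5 ≈ 2.1292e+6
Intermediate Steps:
G = -8/25 (G = 8/(-8 - 17) = 8/(-25) = 8*(-1/25) = -8/25 ≈ -0.32000)
V(h) = 8 + 1/(2 + h) (V(h) = 1/(2 + h) - 4*(-2) = 1/(2 + h) + 8 = 8 + 1/(2 + h))
u(j) = 233/5 (u(j) = 45 - 5*(-8/25) = 45 + 8/5 = 233/5)
-1544*(-1379) + u(V(-4)) = -1544*(-1379) + 233/5 = 2129176 + 233/5 = 10646113/5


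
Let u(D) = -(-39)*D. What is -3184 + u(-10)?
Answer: -3574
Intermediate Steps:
u(D) = 39*D
-3184 + u(-10) = -3184 + 39*(-10) = -3184 - 390 = -3574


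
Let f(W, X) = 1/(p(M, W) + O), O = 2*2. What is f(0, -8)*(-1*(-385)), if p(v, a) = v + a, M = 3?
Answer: 55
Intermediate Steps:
p(v, a) = a + v
O = 4
f(W, X) = 1/(7 + W) (f(W, X) = 1/((W + 3) + 4) = 1/((3 + W) + 4) = 1/(7 + W))
f(0, -8)*(-1*(-385)) = (-1*(-385))/(7 + 0) = 385/7 = (⅐)*385 = 55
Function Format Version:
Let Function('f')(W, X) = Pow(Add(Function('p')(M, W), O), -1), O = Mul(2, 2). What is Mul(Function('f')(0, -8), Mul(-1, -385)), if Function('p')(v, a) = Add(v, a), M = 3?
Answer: 55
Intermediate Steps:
Function('p')(v, a) = Add(a, v)
O = 4
Function('f')(W, X) = Pow(Add(7, W), -1) (Function('f')(W, X) = Pow(Add(Add(W, 3), 4), -1) = Pow(Add(Add(3, W), 4), -1) = Pow(Add(7, W), -1))
Mul(Function('f')(0, -8), Mul(-1, -385)) = Mul(Pow(Add(7, 0), -1), Mul(-1, -385)) = Mul(Pow(7, -1), 385) = Mul(Rational(1, 7), 385) = 55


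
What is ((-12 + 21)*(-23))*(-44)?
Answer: 9108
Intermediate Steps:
((-12 + 21)*(-23))*(-44) = (9*(-23))*(-44) = -207*(-44) = 9108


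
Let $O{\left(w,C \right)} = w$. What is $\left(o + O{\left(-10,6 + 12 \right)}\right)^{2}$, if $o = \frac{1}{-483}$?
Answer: $\frac{23338561}{233289} \approx 100.04$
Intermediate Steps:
$o = - \frac{1}{483} \approx -0.0020704$
$\left(o + O{\left(-10,6 + 12 \right)}\right)^{2} = \left(- \frac{1}{483} - 10\right)^{2} = \left(- \frac{4831}{483}\right)^{2} = \frac{23338561}{233289}$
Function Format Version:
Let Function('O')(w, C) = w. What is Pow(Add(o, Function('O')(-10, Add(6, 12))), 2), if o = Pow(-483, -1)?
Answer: Rational(23338561, 233289) ≈ 100.04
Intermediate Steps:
o = Rational(-1, 483) ≈ -0.0020704
Pow(Add(o, Function('O')(-10, Add(6, 12))), 2) = Pow(Add(Rational(-1, 483), -10), 2) = Pow(Rational(-4831, 483), 2) = Rational(23338561, 233289)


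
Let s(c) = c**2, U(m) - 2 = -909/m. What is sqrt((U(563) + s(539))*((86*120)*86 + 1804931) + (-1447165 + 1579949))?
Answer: 2*sqrt(61984454991845929)/563 ≈ 8.8443e+5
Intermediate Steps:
U(m) = 2 - 909/m
sqrt((U(563) + s(539))*((86*120)*86 + 1804931) + (-1447165 + 1579949)) = sqrt(((2 - 909/563) + 539**2)*((86*120)*86 + 1804931) + (-1447165 + 1579949)) = sqrt(((2 - 909*1/563) + 290521)*(10320*86 + 1804931) + 132784) = sqrt(((2 - 909/563) + 290521)*(887520 + 1804931) + 132784) = sqrt((217/563 + 290521)*2692451 + 132784) = sqrt((163563540/563)*2692451 + 132784) = sqrt(440386816836540/563 + 132784) = sqrt(440386891593932/563) = 2*sqrt(61984454991845929)/563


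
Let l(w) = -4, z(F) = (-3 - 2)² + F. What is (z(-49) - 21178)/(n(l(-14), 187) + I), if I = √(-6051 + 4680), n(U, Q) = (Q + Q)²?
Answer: -2965650952/19565296747 + 21202*I*√1371/19565296747 ≈ -0.15158 + 4.0124e-5*I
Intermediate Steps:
z(F) = 25 + F (z(F) = (-5)² + F = 25 + F)
n(U, Q) = 4*Q² (n(U, Q) = (2*Q)² = 4*Q²)
I = I*√1371 (I = √(-1371) = I*√1371 ≈ 37.027*I)
(z(-49) - 21178)/(n(l(-14), 187) + I) = ((25 - 49) - 21178)/(4*187² + I*√1371) = (-24 - 21178)/(4*34969 + I*√1371) = -21202/(139876 + I*√1371)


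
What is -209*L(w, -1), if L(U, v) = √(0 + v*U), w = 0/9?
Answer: 0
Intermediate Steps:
w = 0 (w = 0*(⅑) = 0)
L(U, v) = √(U*v) (L(U, v) = √(0 + U*v) = √(U*v))
-209*L(w, -1) = -209*√(0*(-1)) = -209*√0 = -209*0 = 0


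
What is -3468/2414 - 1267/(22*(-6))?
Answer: 76493/9372 ≈ 8.1619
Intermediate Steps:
-3468/2414 - 1267/(22*(-6)) = -3468*1/2414 - 1267/(-132) = -102/71 - 1267*(-1/132) = -102/71 + 1267/132 = 76493/9372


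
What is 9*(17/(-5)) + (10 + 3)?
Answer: -88/5 ≈ -17.600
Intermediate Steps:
9*(17/(-5)) + (10 + 3) = 9*(17*(-⅕)) + 13 = 9*(-17/5) + 13 = -153/5 + 13 = -88/5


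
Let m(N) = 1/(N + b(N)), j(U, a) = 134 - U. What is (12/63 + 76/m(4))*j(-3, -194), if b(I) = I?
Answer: 1749764/21 ≈ 83322.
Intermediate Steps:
m(N) = 1/(2*N) (m(N) = 1/(N + N) = 1/(2*N))
(12/63 + 76/m(4))*j(-3, -194) = (12/63 + 76/(((½)/4)))*(134 - 1*(-3)) = (12*(1/63) + 76/(((½)*(¼))))*(134 + 3) = (4/21 + 76/(⅛))*137 = (4/21 + 76*8)*137 = (4/21 + 608)*137 = (12772/21)*137 = 1749764/21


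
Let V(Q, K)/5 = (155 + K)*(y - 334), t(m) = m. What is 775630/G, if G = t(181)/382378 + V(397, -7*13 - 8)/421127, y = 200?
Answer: -17842780887950540/2038656939 ≈ -8.7522e+6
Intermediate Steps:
V(Q, K) = -103850 - 670*K (V(Q, K) = 5*((155 + K)*(200 - 334)) = 5*((155 + K)*(-134)) = 5*(-20770 - 134*K) = -103850 - 670*K)
G = -2038656939/23004242858 (G = 181/382378 + (-103850 - 670*(-7*13 - 8))/421127 = 181*(1/382378) + (-103850 - 670*(-91 - 8))*(1/421127) = 181/382378 + (-103850 - 670*(-99))*(1/421127) = 181/382378 + (-103850 + 66330)*(1/421127) = 181/382378 - 37520*1/421127 = 181/382378 - 5360/60161 = -2038656939/23004242858 ≈ -0.088621)
775630/G = 775630/(-2038656939/23004242858) = 775630*(-23004242858/2038656939) = -17842780887950540/2038656939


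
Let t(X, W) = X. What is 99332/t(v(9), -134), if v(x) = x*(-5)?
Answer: -99332/45 ≈ -2207.4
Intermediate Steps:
v(x) = -5*x
99332/t(v(9), -134) = 99332/((-5*9)) = 99332/(-45) = 99332*(-1/45) = -99332/45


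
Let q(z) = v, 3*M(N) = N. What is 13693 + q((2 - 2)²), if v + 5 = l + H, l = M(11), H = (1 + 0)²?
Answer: 41078/3 ≈ 13693.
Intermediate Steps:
M(N) = N/3
H = 1 (H = 1² = 1)
l = 11/3 (l = (⅓)*11 = 11/3 ≈ 3.6667)
v = -⅓ (v = -5 + (11/3 + 1) = -5 + 14/3 = -⅓ ≈ -0.33333)
q(z) = -⅓
13693 + q((2 - 2)²) = 13693 - ⅓ = 41078/3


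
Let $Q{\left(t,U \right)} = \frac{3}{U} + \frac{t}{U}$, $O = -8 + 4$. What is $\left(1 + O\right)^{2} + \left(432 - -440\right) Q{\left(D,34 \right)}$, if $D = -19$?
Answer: $- \frac{6823}{17} \approx -401.35$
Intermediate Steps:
$O = -4$
$\left(1 + O\right)^{2} + \left(432 - -440\right) Q{\left(D,34 \right)} = \left(1 - 4\right)^{2} + \left(432 - -440\right) \frac{3 - 19}{34} = \left(-3\right)^{2} + \left(432 + 440\right) \frac{1}{34} \left(-16\right) = 9 + 872 \left(- \frac{8}{17}\right) = 9 - \frac{6976}{17} = - \frac{6823}{17}$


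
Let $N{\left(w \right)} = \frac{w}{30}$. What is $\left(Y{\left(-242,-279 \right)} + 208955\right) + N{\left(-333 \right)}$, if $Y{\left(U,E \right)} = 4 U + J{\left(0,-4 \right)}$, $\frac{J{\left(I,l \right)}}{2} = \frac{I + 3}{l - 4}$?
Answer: $\frac{4159503}{20} \approx 2.0798 \cdot 10^{5}$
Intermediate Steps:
$N{\left(w \right)} = \frac{w}{30}$ ($N{\left(w \right)} = w \frac{1}{30} = \frac{w}{30}$)
$J{\left(I,l \right)} = \frac{2 \left(3 + I\right)}{-4 + l}$ ($J{\left(I,l \right)} = 2 \frac{I + 3}{l - 4} = 2 \frac{3 + I}{-4 + l} = \frac{2 \left(3 + I\right)}{-4 + l}$)
$Y{\left(U,E \right)} = - \frac{3}{4} + 4 U$ ($Y{\left(U,E \right)} = 4 U + \frac{2 \left(3 + 0\right)}{-4 - 4} = 4 U + 2 \frac{1}{-8} \cdot 3 = 4 U + 2 \left(- \frac{1}{8}\right) 3 = 4 U - \frac{3}{4} = - \frac{3}{4} + 4 U$)
$\left(Y{\left(-242,-279 \right)} + 208955\right) + N{\left(-333 \right)} = \left(\left(- \frac{3}{4} + 4 \left(-242\right)\right) + 208955\right) + \frac{1}{30} \left(-333\right) = \left(\left(- \frac{3}{4} - 968\right) + 208955\right) - \frac{111}{10} = \left(- \frac{3875}{4} + 208955\right) - \frac{111}{10} = \frac{831945}{4} - \frac{111}{10} = \frac{4159503}{20}$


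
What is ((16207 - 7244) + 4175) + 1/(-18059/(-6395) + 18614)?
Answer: 1564139196677/119054589 ≈ 13138.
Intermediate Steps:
((16207 - 7244) + 4175) + 1/(-18059/(-6395) + 18614) = (8963 + 4175) + 1/(-18059*(-1/6395) + 18614) = 13138 + 1/(18059/6395 + 18614) = 13138 + 1/(119054589/6395) = 13138 + 6395/119054589 = 1564139196677/119054589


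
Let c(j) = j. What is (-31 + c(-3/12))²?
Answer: 15625/16 ≈ 976.56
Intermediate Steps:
(-31 + c(-3/12))² = (-31 - 3/12)² = (-31 - 3*1/12)² = (-31 - ¼)² = (-125/4)² = 15625/16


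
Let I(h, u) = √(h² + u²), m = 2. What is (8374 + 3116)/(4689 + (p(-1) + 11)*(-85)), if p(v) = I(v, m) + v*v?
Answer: 21078405/6712718 + 488325*√5/6712718 ≈ 3.3027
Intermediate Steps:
p(v) = v² + √(4 + v²) (p(v) = √(v² + 2²) + v*v = √(v² + 4) + v² = √(4 + v²) + v² = v² + √(4 + v²))
(8374 + 3116)/(4689 + (p(-1) + 11)*(-85)) = (8374 + 3116)/(4689 + (((-1)² + √(4 + (-1)²)) + 11)*(-85)) = 11490/(4689 + ((1 + √(4 + 1)) + 11)*(-85)) = 11490/(4689 + ((1 + √5) + 11)*(-85)) = 11490/(4689 + (12 + √5)*(-85)) = 11490/(4689 + (-1020 - 85*√5)) = 11490/(3669 - 85*√5)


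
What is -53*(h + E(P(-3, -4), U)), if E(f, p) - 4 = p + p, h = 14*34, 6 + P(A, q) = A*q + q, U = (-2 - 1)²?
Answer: -26394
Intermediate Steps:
U = 9 (U = (-3)² = 9)
P(A, q) = -6 + q + A*q (P(A, q) = -6 + (A*q + q) = -6 + (q + A*q) = -6 + q + A*q)
h = 476
E(f, p) = 4 + 2*p (E(f, p) = 4 + (p + p) = 4 + 2*p)
-53*(h + E(P(-3, -4), U)) = -53*(476 + (4 + 2*9)) = -53*(476 + (4 + 18)) = -53*(476 + 22) = -53*498 = -26394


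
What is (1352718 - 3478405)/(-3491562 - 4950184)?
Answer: 2125687/8441746 ≈ 0.25181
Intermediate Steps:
(1352718 - 3478405)/(-3491562 - 4950184) = -2125687/(-8441746) = -2125687*(-1/8441746) = 2125687/8441746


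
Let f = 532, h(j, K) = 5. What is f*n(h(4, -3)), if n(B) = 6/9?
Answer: 1064/3 ≈ 354.67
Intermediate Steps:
n(B) = 2/3 (n(B) = 6*(1/9) = 2/3)
f*n(h(4, -3)) = 532*(2/3) = 1064/3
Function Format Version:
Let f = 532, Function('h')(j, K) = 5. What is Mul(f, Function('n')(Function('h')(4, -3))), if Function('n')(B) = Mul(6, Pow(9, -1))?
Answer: Rational(1064, 3) ≈ 354.67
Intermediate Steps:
Function('n')(B) = Rational(2, 3) (Function('n')(B) = Mul(6, Rational(1, 9)) = Rational(2, 3))
Mul(f, Function('n')(Function('h')(4, -3))) = Mul(532, Rational(2, 3)) = Rational(1064, 3)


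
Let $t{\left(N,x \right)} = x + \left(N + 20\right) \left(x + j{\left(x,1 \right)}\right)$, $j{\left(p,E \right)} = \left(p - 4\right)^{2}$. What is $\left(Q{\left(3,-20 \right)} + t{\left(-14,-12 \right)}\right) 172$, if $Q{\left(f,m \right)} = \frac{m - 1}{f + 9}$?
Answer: $249443$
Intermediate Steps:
$j{\left(p,E \right)} = \left(-4 + p\right)^{2}$
$t{\left(N,x \right)} = x + \left(20 + N\right) \left(x + \left(-4 + x\right)^{2}\right)$ ($t{\left(N,x \right)} = x + \left(N + 20\right) \left(x + \left(-4 + x\right)^{2}\right) = x + \left(20 + N\right) \left(x + \left(-4 + x\right)^{2}\right)$)
$Q{\left(f,m \right)} = \frac{-1 + m}{9 + f}$
$\left(Q{\left(3,-20 \right)} + t{\left(-14,-12 \right)}\right) 172 = \left(\frac{-1 - 20}{9 + 3} + \left(20 \left(-4 - 12\right)^{2} + 21 \left(-12\right) - -168 - 14 \left(-4 - 12\right)^{2}\right)\right) 172 = \left(\frac{1}{12} \left(-21\right) + \left(20 \left(-16\right)^{2} - 252 + 168 - 14 \left(-16\right)^{2}\right)\right) 172 = \left(\frac{1}{12} \left(-21\right) + \left(20 \cdot 256 - 252 + 168 - 3584\right)\right) 172 = \left(- \frac{7}{4} + \left(5120 - 252 + 168 - 3584\right)\right) 172 = \left(- \frac{7}{4} + 1452\right) 172 = \frac{5801}{4} \cdot 172 = 249443$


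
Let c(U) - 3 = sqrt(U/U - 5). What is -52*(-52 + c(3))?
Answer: 2548 - 104*I ≈ 2548.0 - 104.0*I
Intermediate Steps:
c(U) = 3 + 2*I (c(U) = 3 + sqrt(U/U - 5) = 3 + sqrt(1 - 5) = 3 + sqrt(-4) = 3 + 2*I)
-52*(-52 + c(3)) = -52*(-52 + (3 + 2*I)) = -52*(-49 + 2*I) = 2548 - 104*I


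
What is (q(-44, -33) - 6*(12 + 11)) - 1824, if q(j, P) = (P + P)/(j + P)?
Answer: -13728/7 ≈ -1961.1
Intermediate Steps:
q(j, P) = 2*P/(P + j) (q(j, P) = (2*P)/(P + j) = 2*P/(P + j))
(q(-44, -33) - 6*(12 + 11)) - 1824 = (2*(-33)/(-33 - 44) - 6*(12 + 11)) - 1824 = (2*(-33)/(-77) - 6*23) - 1824 = (2*(-33)*(-1/77) - 138) - 1824 = (6/7 - 138) - 1824 = -960/7 - 1824 = -13728/7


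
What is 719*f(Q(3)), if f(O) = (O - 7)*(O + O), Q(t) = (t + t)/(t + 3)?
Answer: -8628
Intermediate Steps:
Q(t) = 2*t/(3 + t) (Q(t) = (2*t)/(3 + t) = 2*t/(3 + t))
f(O) = 2*O*(-7 + O) (f(O) = (-7 + O)*(2*O) = 2*O*(-7 + O))
719*f(Q(3)) = 719*(2*(2*3/(3 + 3))*(-7 + 2*3/(3 + 3))) = 719*(2*(2*3/6)*(-7 + 2*3/6)) = 719*(2*(2*3*(⅙))*(-7 + 2*3*(⅙))) = 719*(2*1*(-7 + 1)) = 719*(2*1*(-6)) = 719*(-12) = -8628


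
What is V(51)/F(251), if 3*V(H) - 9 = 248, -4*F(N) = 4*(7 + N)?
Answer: -257/774 ≈ -0.33204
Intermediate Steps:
F(N) = -7 - N (F(N) = -(7 + N) = -(28 + 4*N)/4 = -7 - N)
V(H) = 257/3 (V(H) = 3 + (⅓)*248 = 3 + 248/3 = 257/3)
V(51)/F(251) = 257/(3*(-7 - 1*251)) = 257/(3*(-7 - 251)) = (257/3)/(-258) = (257/3)*(-1/258) = -257/774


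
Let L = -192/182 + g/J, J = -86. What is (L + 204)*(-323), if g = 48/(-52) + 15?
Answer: -512590341/7826 ≈ -65498.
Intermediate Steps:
g = 183/13 (g = 48*(-1/52) + 15 = -12/13 + 15 = 183/13 ≈ 14.077)
L = -9537/7826 (L = -192/182 + (183/13)/(-86) = -192*1/182 + (183/13)*(-1/86) = -96/91 - 183/1118 = -9537/7826 ≈ -1.2186)
(L + 204)*(-323) = (-9537/7826 + 204)*(-323) = (1586967/7826)*(-323) = -512590341/7826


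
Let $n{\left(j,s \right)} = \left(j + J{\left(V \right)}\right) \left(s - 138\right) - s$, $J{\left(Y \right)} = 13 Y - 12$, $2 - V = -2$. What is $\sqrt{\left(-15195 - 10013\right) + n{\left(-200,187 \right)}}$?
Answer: $17 i \sqrt{115} \approx 182.3 i$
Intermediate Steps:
$V = 4$ ($V = 2 - -2 = 2 + 2 = 4$)
$J{\left(Y \right)} = -12 + 13 Y$
$n{\left(j,s \right)} = - s + \left(-138 + s\right) \left(40 + j\right)$ ($n{\left(j,s \right)} = \left(j + \left(-12 + 13 \cdot 4\right)\right) \left(s - 138\right) - s = \left(j + \left(-12 + 52\right)\right) \left(-138 + s\right) - s = \left(j + 40\right) \left(-138 + s\right) - s = \left(40 + j\right) \left(-138 + s\right) - s = \left(-138 + s\right) \left(40 + j\right) - s = - s + \left(-138 + s\right) \left(40 + j\right)$)
$\sqrt{\left(-15195 - 10013\right) + n{\left(-200,187 \right)}} = \sqrt{\left(-15195 - 10013\right) - 8027} = \sqrt{\left(-15195 - 10013\right) + \left(-5520 + 27600 + 7293 - 37400\right)} = \sqrt{-25208 - 8027} = \sqrt{-33235} = 17 i \sqrt{115}$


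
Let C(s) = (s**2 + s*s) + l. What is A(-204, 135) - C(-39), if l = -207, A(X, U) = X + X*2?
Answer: -3447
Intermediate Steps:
A(X, U) = 3*X (A(X, U) = X + 2*X = 3*X)
C(s) = -207 + 2*s**2 (C(s) = (s**2 + s*s) - 207 = (s**2 + s**2) - 207 = 2*s**2 - 207 = -207 + 2*s**2)
A(-204, 135) - C(-39) = 3*(-204) - (-207 + 2*(-39)**2) = -612 - (-207 + 2*1521) = -612 - (-207 + 3042) = -612 - 1*2835 = -612 - 2835 = -3447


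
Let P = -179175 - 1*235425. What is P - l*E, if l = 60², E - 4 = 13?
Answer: -475800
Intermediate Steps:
E = 17 (E = 4 + 13 = 17)
l = 3600
P = -414600 (P = -179175 - 235425 = -414600)
P - l*E = -414600 - 3600*17 = -414600 - 1*61200 = -414600 - 61200 = -475800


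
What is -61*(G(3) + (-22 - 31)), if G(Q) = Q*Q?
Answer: 2684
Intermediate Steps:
G(Q) = Q**2
-61*(G(3) + (-22 - 31)) = -61*(3**2 + (-22 - 31)) = -61*(9 - 53) = -61*(-44) = 2684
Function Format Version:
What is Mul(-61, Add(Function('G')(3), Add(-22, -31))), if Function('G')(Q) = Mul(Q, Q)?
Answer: 2684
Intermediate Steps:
Function('G')(Q) = Pow(Q, 2)
Mul(-61, Add(Function('G')(3), Add(-22, -31))) = Mul(-61, Add(Pow(3, 2), Add(-22, -31))) = Mul(-61, Add(9, -53)) = Mul(-61, -44) = 2684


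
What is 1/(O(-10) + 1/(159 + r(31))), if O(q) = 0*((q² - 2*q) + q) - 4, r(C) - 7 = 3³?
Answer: -193/771 ≈ -0.25032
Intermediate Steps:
r(C) = 34 (r(C) = 7 + 3³ = 7 + 27 = 34)
O(q) = -4 (O(q) = 0*(q² - q) - 4 = 0 - 4 = -4)
1/(O(-10) + 1/(159 + r(31))) = 1/(-4 + 1/(159 + 34)) = 1/(-4 + 1/193) = 1/(-771/193) = -193/771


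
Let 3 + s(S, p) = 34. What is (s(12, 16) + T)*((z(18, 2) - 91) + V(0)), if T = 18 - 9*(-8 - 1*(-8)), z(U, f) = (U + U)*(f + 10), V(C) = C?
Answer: 16709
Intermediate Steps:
s(S, p) = 31 (s(S, p) = -3 + 34 = 31)
z(U, f) = 2*U*(10 + f) (z(U, f) = (2*U)*(10 + f) = 2*U*(10 + f))
T = 18 (T = 18 - 9*(-8 + 8) = 18 - 9*0 = 18 + 0 = 18)
(s(12, 16) + T)*((z(18, 2) - 91) + V(0)) = (31 + 18)*((2*18*(10 + 2) - 91) + 0) = 49*((2*18*12 - 91) + 0) = 49*((432 - 91) + 0) = 49*(341 + 0) = 49*341 = 16709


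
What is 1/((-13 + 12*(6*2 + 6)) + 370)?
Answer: 1/573 ≈ 0.0017452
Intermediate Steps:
1/((-13 + 12*(6*2 + 6)) + 370) = 1/((-13 + 12*(12 + 6)) + 370) = 1/((-13 + 12*18) + 370) = 1/((-13 + 216) + 370) = 1/(203 + 370) = 1/573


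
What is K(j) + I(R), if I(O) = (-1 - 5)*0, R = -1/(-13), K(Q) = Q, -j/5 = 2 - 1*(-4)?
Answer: -30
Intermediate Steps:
j = -30 (j = -5*(2 - 1*(-4)) = -5*(2 + 4) = -5*6 = -30)
R = 1/13 (R = -1*(-1/13) = 1/13 ≈ 0.076923)
I(O) = 0 (I(O) = -6*0 = 0)
K(j) + I(R) = -30 + 0 = -30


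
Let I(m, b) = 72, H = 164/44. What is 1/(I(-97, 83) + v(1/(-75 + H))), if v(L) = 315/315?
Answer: 1/73 ≈ 0.013699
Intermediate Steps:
H = 41/11 (H = 164*(1/44) = 41/11 ≈ 3.7273)
v(L) = 1 (v(L) = 315*(1/315) = 1)
1/(I(-97, 83) + v(1/(-75 + H))) = 1/(72 + 1) = 1/73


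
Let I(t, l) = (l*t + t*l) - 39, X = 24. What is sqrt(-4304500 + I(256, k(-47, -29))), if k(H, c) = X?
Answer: I*sqrt(4292251) ≈ 2071.8*I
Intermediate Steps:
k(H, c) = 24
I(t, l) = -39 + 2*l*t (I(t, l) = (l*t + l*t) - 39 = 2*l*t - 39 = -39 + 2*l*t)
sqrt(-4304500 + I(256, k(-47, -29))) = sqrt(-4304500 + (-39 + 2*24*256)) = sqrt(-4304500 + (-39 + 12288)) = sqrt(-4304500 + 12249) = sqrt(-4292251) = I*sqrt(4292251)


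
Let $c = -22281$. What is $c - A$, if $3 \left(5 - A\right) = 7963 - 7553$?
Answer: $- \frac{66448}{3} \approx -22149.0$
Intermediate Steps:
$A = - \frac{395}{3}$ ($A = 5 - \frac{7963 - 7553}{3} = 5 - \frac{410}{3} = - \frac{395}{3} \approx -131.67$)
$c - A = -22281 - - \frac{395}{3} = -22281 + \frac{395}{3} = - \frac{66448}{3}$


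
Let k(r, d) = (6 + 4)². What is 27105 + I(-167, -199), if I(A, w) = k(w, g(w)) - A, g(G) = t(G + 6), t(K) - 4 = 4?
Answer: 27372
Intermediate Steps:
t(K) = 8 (t(K) = 4 + 4 = 8)
g(G) = 8
k(r, d) = 100 (k(r, d) = 10² = 100)
I(A, w) = 100 - A
27105 + I(-167, -199) = 27105 + (100 - 1*(-167)) = 27105 + (100 + 167) = 27105 + 267 = 27372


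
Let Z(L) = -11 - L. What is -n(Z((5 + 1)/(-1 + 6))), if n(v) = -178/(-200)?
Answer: -89/100 ≈ -0.89000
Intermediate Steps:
n(v) = 89/100 (n(v) = -178*(-1/200) = 89/100)
-n(Z((5 + 1)/(-1 + 6))) = -1*89/100 = -89/100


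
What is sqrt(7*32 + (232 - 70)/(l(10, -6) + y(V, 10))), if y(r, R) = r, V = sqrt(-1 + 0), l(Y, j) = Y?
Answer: sqrt(2448644 - 16362*I)/101 ≈ 15.493 - 0.051763*I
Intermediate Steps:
V = I (V = sqrt(-1) = I ≈ 1.0*I)
sqrt(7*32 + (232 - 70)/(l(10, -6) + y(V, 10))) = sqrt(7*32 + (232 - 70)/(10 + I)) = sqrt(224 + 162*((10 - I)/101)) = sqrt(224 + 162*(10 - I)/101)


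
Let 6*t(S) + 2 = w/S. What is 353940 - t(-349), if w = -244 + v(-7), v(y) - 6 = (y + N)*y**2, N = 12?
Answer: 247050355/698 ≈ 3.5394e+5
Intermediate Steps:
v(y) = 6 + y**2*(12 + y) (v(y) = 6 + (y + 12)*y**2 = 6 + (12 + y)*y**2 = 6 + y**2*(12 + y))
w = 7 (w = -244 + (6 + (-7)**3 + 12*(-7)**2) = -244 + (6 - 343 + 12*49) = -244 + (6 - 343 + 588) = -244 + 251 = 7)
t(S) = -1/3 + 7/(6*S) (t(S) = -1/3 + (7/S)/6 = -1/3 + 7/(6*S))
353940 - t(-349) = 353940 - (7 - 2*(-349))/(6*(-349)) = 353940 - (-1)*(7 + 698)/(6*349) = 353940 - (-1)*705/(6*349) = 353940 - 1*(-235/698) = 353940 + 235/698 = 247050355/698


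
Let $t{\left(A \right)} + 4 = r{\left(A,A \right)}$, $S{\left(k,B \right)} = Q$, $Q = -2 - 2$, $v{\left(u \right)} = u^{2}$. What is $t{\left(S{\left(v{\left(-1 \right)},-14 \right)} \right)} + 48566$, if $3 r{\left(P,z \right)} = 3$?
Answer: $48563$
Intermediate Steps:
$Q = -4$
$r{\left(P,z \right)} = 1$ ($r{\left(P,z \right)} = \frac{1}{3} \cdot 3 = 1$)
$S{\left(k,B \right)} = -4$
$t{\left(A \right)} = -3$ ($t{\left(A \right)} = -4 + 1 = -3$)
$t{\left(S{\left(v{\left(-1 \right)},-14 \right)} \right)} + 48566 = -3 + 48566 = 48563$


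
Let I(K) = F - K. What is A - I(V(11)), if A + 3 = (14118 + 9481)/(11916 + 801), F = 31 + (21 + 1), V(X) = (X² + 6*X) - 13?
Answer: 1524205/12717 ≈ 119.86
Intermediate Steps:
V(X) = -13 + X² + 6*X
F = 53 (F = 31 + 22 = 53)
I(K) = 53 - K
A = -14552/12717 (A = -3 + (14118 + 9481)/(11916 + 801) = -3 + 23599/12717 = -14552/12717 ≈ -1.1443)
A - I(V(11)) = -14552/12717 - (53 - (-13 + 11² + 6*11)) = -14552/12717 - (53 - (-13 + 121 + 66)) = -14552/12717 - (53 - 1*174) = -14552/12717 - (53 - 174) = -14552/12717 - 1*(-121) = -14552/12717 + 121 = 1524205/12717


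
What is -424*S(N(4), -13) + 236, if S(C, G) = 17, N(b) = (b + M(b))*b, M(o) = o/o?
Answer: -6972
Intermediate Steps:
M(o) = 1
N(b) = b*(1 + b) (N(b) = (b + 1)*b = (1 + b)*b = b*(1 + b))
-424*S(N(4), -13) + 236 = -424*17 + 236 = -7208 + 236 = -6972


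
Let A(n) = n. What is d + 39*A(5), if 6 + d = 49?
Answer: 238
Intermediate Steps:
d = 43 (d = -6 + 49 = 43)
d + 39*A(5) = 43 + 39*5 = 43 + 195 = 238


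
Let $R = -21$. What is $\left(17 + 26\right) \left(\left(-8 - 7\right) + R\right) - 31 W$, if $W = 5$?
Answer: $-1703$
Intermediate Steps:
$\left(17 + 26\right) \left(\left(-8 - 7\right) + R\right) - 31 W = \left(17 + 26\right) \left(\left(-8 - 7\right) - 21\right) - 155 = 43 \left(-15 - 21\right) - 155 = 43 \left(-36\right) - 155 = -1548 - 155 = -1703$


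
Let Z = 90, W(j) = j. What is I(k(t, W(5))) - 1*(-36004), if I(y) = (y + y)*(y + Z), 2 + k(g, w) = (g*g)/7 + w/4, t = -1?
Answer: 14071017/392 ≈ 35895.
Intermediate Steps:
k(g, w) = -2 + w/4 + g**2/7 (k(g, w) = -2 + ((g*g)/7 + w/4) = -2 + (g**2*(1/7) + w*(1/4)) = -2 + (g**2/7 + w/4) = -2 + (w/4 + g**2/7) = -2 + w/4 + g**2/7)
I(y) = 2*y*(90 + y) (I(y) = (y + y)*(y + 90) = (2*y)*(90 + y) = 2*y*(90 + y))
I(k(t, W(5))) - 1*(-36004) = 2*(-2 + (1/4)*5 + (1/7)*(-1)**2)*(90 + (-2 + (1/4)*5 + (1/7)*(-1)**2)) - 1*(-36004) = 2*(-2 + 5/4 + (1/7)*1)*(90 + (-2 + 5/4 + (1/7)*1)) + 36004 = 2*(-2 + 5/4 + 1/7)*(90 + (-2 + 5/4 + 1/7)) + 36004 = 2*(-17/28)*(90 - 17/28) + 36004 = 2*(-17/28)*(2503/28) + 36004 = -42551/392 + 36004 = 14071017/392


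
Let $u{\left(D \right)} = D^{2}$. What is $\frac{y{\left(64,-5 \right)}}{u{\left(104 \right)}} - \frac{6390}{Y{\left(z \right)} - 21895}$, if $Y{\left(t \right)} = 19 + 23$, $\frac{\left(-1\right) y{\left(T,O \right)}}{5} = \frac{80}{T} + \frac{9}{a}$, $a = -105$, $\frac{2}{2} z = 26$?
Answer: $\frac{148587437}{509087488} \approx 0.29187$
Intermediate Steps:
$z = 26$
$y{\left(T,O \right)} = \frac{3}{7} - \frac{400}{T}$ ($y{\left(T,O \right)} = - 5 \left(\frac{80}{T} + \frac{9}{-105}\right) = - 5 \left(\frac{80}{T} + 9 \left(- \frac{1}{105}\right)\right) = - 5 \left(\frac{80}{T} - \frac{3}{35}\right) = - 5 \left(- \frac{3}{35} + \frac{80}{T}\right) = \frac{3}{7} - \frac{400}{T}$)
$Y{\left(t \right)} = 42$
$\frac{y{\left(64,-5 \right)}}{u{\left(104 \right)}} - \frac{6390}{Y{\left(z \right)} - 21895} = \frac{\frac{3}{7} - \frac{400}{64}}{104^{2}} - \frac{6390}{42 - 21895} = \frac{\frac{3}{7} - \frac{25}{4}}{10816} - \frac{6390}{-21853} = \left(\frac{3}{7} - \frac{25}{4}\right) \frac{1}{10816} - - \frac{6390}{21853} = \left(- \frac{163}{28}\right) \frac{1}{10816} + \frac{6390}{21853} = - \frac{163}{302848} + \frac{6390}{21853} = \frac{148587437}{509087488}$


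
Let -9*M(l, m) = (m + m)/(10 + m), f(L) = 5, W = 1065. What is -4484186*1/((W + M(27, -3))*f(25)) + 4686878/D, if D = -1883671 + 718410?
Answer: -110254345314596/130316963935 ≈ -846.05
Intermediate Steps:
D = -1165261
M(l, m) = -2*m/(9*(10 + m)) (M(l, m) = -(m + m)/(9*(10 + m)) = -2*m/(9*(10 + m)))
-4484186*1/((W + M(27, -3))*f(25)) + 4686878/D = -4484186*1/(5*(1065 - 2*(-3)/(90 + 9*(-3)))) + 4686878/(-1165261) = -4484186*1/(5*(1065 - 2*(-3)/(90 - 27))) + 4686878*(-1/1165261) = -4484186*1/(5*(1065 - 2*(-3)/63)) - 4686878/1165261 = -4484186*1/(5*(1065 - 2*(-3)*1/63)) - 4686878/1165261 = -4484186*1/(5*(1065 + 2/21)) - 4686878/1165261 = -4484186/(5*(22367/21)) - 4686878/1165261 = -4484186/111835/21 - 4686878/1165261 = -4484186*21/111835 - 4686878/1165261 = -94167906/111835 - 4686878/1165261 = -110254345314596/130316963935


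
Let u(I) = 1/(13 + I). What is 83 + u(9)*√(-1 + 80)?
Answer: 83 + √79/22 ≈ 83.404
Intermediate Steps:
83 + u(9)*√(-1 + 80) = 83 + √(-1 + 80)/(13 + 9) = 83 + √79/22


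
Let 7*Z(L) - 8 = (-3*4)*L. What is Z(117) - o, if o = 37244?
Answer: -262104/7 ≈ -37443.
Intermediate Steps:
Z(L) = 8/7 - 12*L/7 (Z(L) = 8/7 + ((-3*4)*L)/7 = 8/7 + (-12*L)/7 = 8/7 - 12*L/7)
Z(117) - o = (8/7 - 12/7*117) - 1*37244 = (8/7 - 1404/7) - 37244 = -1396/7 - 37244 = -262104/7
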